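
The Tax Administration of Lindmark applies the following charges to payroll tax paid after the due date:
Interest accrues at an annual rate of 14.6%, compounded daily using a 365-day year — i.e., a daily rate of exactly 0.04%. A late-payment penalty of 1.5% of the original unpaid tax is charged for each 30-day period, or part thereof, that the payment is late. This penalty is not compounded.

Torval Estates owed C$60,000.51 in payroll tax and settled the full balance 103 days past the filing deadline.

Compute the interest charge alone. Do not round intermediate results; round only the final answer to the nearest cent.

Interest: C$60,000.51 × ((1 + 0.0004)^103 − 1) = C$60,000.51 × 0.04205191… = C$2,523.1362…

C$2,523.14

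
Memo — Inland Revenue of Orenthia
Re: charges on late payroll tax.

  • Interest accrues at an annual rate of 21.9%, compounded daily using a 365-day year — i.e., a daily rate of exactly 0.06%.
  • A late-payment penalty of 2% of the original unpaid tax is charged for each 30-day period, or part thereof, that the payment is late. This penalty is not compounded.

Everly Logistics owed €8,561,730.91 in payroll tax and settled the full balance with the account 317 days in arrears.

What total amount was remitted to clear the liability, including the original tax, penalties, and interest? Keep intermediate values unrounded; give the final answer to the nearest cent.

€12,238,330.70

Penalty periods: ⌈317/30⌉ = 11; penalty = 11 × 2% × €8,561,730.91 = €1,883,580.80…
Interest: €8,561,730.91 × ((1 + 0.0006)^317 − 1) = €8,561,730.91 × 0.20942249… = €1,793,018.9865…
Total = €8,561,730.91 + €1,883,580.8002 + €1,793,018.9865… = €12,238,330.70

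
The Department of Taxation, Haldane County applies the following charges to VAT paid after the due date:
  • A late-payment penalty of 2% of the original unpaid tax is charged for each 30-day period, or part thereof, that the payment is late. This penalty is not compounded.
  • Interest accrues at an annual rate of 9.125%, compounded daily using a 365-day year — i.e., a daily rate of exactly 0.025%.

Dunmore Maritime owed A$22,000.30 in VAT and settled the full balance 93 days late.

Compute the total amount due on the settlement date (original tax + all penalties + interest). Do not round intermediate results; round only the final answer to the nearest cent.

A$24,277.76

Penalty periods: ⌈93/30⌉ = 4; penalty = 4 × 2% × A$22,000.30 = A$1,760.02…
Interest: A$22,000.30 × ((1 + 0.00025)^93 − 1) = A$22,000.30 × 0.02351941… = A$517.4342…
Total = A$22,000.30 + A$1,760.0240 + A$517.4342… = A$24,277.76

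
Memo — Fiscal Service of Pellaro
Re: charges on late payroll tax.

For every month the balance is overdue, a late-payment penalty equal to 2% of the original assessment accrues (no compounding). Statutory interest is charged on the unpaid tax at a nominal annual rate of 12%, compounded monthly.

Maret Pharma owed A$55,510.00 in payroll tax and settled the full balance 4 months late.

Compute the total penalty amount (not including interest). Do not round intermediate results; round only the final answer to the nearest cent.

Late-payment penalty = 2% × A$55,510.00 × 4 mo = A$4,440.80

A$4,440.80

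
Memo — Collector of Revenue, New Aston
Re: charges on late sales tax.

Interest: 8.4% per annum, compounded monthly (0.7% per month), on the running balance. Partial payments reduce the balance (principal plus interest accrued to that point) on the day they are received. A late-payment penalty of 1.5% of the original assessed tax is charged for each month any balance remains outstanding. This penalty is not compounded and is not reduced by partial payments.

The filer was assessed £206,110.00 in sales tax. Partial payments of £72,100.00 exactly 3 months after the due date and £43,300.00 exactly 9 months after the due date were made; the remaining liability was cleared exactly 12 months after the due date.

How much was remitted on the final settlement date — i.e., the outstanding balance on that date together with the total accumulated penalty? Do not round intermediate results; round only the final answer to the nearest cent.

£140,218.14

Balance at month 3: £206,110.0000 × (1 + 0.007)^3 = £210,468.6789…
After £72,100.00 payment: £210,468.6789… − £72,100.00 = £138,368.6789…
Balance at month 9: £138,368.6789… × (1 + 0.007)^6 = £144,282.8186…
After £43,300.00 payment: £144,282.8186… − £43,300.00 = £100,982.8186…
Balance at month 12: £100,982.8186… × (1 + 0.007)^3 = £103,118.3369…
Penalty: 12 × 1.5% × £206,110.00 = £37,099.80
Final settlement = outstanding balance + penalty = £103,118.3369… + £37,099.80 = £140,218.14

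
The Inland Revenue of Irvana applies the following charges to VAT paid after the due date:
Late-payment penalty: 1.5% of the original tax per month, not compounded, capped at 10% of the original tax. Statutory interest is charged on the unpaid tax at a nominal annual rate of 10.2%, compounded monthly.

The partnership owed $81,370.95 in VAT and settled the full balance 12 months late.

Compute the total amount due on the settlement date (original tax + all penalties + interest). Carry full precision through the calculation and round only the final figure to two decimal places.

$98,207.11

Penalty (uncapped): 12 × 1.5% × $81,370.95 = $14,646.77…; cap = 10% × $81,370.95 = $8,137.10… → penalty = $8,137.10…
Interest (10.2%/yr ÷ 12 = 0.85%/month): $81,370.95 × ((1 + 0.0085)^12 − 1) = $8,699.0612…
Total = $81,370.95 + $8,137.0950 + $8,699.0612… = $98,207.11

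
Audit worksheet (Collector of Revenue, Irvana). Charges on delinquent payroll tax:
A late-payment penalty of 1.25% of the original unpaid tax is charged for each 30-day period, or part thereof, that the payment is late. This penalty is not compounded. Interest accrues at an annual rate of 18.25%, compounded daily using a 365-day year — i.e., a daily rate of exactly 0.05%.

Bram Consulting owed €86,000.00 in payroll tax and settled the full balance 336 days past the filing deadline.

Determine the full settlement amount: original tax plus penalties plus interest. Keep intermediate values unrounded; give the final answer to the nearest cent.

Penalty periods: ⌈336/30⌉ = 12; penalty = 12 × 1.25% × €86,000.00 = €12,900.00
Interest: €86,000.00 × ((1 + 0.0005)^336 − 1) = €86,000.00 × 0.18288694… = €15,728.2773…
Total = €86,000.00 + €12,900.0000 + €15,728.2773… = €114,628.28

€114,628.28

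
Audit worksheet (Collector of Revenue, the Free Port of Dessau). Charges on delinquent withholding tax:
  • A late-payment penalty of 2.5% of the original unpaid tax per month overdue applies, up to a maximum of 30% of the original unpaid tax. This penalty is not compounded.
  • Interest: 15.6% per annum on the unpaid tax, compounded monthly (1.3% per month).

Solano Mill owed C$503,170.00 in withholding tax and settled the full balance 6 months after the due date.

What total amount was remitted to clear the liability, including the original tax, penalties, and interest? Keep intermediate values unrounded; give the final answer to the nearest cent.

C$619,190.62

Penalty: 6 × 2.5% × C$503,170.00 = C$75,475.50 (below the 30% cap of C$150,951.00)
Interest: C$503,170.00 × ((1 + 0.013)^6 − 1) = C$503,170.00 × 0.0805794… = C$40,545.1219…
Total = C$503,170.00 + C$75,475.5000 + C$40,545.1219… = C$619,190.62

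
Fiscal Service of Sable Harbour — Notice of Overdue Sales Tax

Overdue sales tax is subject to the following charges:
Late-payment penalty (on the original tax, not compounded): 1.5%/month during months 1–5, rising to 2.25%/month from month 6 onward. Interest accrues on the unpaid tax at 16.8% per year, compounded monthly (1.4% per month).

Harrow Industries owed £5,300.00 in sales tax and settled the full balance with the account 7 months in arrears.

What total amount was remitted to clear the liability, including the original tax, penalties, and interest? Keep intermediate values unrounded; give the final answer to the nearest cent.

Penalty, months 1–5: 5 × 1.5% × £5,300.00 = £397.50
Penalty, months 6–7: 2 × 2.25% × £5,300.00 = £238.50
Interest: £5,300.00 × ((1 + 0.014)^7 − 1) = £5,300.00 × 0.1022134… = £541.7310…
Total = £5,300.00 + £636.0000 + £541.7310… = £6,477.73

£6,477.73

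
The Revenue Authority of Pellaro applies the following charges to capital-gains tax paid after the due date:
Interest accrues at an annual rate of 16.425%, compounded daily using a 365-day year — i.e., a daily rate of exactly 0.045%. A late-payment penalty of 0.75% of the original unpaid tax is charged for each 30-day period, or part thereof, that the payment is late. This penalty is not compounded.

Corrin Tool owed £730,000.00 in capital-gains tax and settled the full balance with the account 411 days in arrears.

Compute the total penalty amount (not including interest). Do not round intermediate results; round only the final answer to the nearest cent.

£76,650.00

Penalty periods: ⌈411/30⌉ = 14; penalty = 14 × 0.75% × £730,000.00 = £76,650.00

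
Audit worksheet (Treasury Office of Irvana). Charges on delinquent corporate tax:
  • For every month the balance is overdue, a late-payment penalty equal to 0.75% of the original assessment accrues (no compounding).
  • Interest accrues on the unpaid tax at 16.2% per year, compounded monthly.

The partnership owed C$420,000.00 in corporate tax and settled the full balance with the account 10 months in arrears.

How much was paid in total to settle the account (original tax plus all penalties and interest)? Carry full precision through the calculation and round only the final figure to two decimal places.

C$511,771.51

Late-payment penalty: 10 × 0.75% × C$420,000.00 = C$31,500.00
Interest (16.2%/yr ÷ 12 = 1.35%/month): C$420,000.00 × ((1 + 0.0135)^10 − 1) = C$60,271.5055…
Total = C$420,000.00 + C$31,500.0000 + C$60,271.5055… = C$511,771.51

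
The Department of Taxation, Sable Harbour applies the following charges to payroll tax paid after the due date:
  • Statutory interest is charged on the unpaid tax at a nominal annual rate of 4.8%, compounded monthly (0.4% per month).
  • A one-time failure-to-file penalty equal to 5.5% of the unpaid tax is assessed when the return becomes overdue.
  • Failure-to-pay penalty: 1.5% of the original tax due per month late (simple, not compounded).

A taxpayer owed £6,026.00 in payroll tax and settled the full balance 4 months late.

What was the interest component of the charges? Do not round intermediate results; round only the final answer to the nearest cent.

£97.00

Interest: £6,026.00 × ((1 + 0.004)^4 − 1) = £6,026.00 × 0.0160963… = £96.9960…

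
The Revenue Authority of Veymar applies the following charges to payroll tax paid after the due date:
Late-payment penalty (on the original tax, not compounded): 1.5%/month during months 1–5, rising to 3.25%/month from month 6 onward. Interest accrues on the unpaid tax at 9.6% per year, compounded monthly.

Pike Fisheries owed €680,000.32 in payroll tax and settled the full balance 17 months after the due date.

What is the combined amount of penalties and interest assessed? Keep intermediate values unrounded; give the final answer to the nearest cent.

€414,842.43

Penalty, months 1–5: 5 × 1.5% × €680,000.32 = €51,000.02…
Penalty, months 6–17: 12 × 3.25% × €680,000.32 = €265,200.12…
Interest (9.6%/yr ÷ 12 = 0.8%/month): €680,000.32 × ((1 + 0.008)^17 − 1) = €98,642.2843…
Penalties + interest = €316,200.1488 + €98,642.2843… = €414,842.43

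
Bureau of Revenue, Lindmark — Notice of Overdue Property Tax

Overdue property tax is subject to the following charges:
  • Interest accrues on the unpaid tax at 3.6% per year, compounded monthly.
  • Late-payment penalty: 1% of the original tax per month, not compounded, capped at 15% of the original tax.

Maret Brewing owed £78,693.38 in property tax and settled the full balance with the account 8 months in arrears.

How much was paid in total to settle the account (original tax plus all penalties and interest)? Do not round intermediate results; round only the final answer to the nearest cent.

£86,897.44

Penalty: 8 × 1% × £78,693.38 = £6,295.47… (below the 15% cap of £11,804.01…)
Interest (3.6%/yr ÷ 12 = 0.3%/month): £78,693.38 × ((1 + 0.003)^8 − 1) = £1,908.5913…
Total = £78,693.38 + £6,295.4704 + £1,908.5913… = £86,897.44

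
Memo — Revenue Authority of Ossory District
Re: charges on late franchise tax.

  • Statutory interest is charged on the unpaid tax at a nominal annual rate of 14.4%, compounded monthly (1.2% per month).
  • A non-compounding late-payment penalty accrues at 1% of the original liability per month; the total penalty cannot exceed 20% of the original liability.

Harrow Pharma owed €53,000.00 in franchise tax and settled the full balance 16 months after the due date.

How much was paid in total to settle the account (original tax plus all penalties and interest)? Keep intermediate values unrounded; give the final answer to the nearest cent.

Penalty: 16 × 1% × €53,000.00 = €8,480.00 (below the 20% cap of €10,600.00)
Interest: €53,000.00 × ((1 + 0.012)^16 − 1) = €53,000.00 × 0.2102865… = €11,145.1861…
Total = €53,000.00 + €8,480.0000 + €11,145.1861… = €72,625.19

€72,625.19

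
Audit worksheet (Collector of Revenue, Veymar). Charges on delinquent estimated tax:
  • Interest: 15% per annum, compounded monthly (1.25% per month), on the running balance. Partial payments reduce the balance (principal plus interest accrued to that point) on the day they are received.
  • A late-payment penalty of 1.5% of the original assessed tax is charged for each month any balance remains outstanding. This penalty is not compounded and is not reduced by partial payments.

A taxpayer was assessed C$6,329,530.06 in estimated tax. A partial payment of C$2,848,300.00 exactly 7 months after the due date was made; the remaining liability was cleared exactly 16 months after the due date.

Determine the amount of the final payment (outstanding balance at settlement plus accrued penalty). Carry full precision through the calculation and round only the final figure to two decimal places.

Balance at month 7: C$6,329,530.0600 × (1 + 0.0125)^7 = C$6,904,570.8427…
After C$2,848,300.00 payment: C$6,904,570.8427… − C$2,848,300.00 = C$4,056,270.8427…
Balance at month 16: C$4,056,270.8427… × (1 + 0.0125)^9 = C$4,536,095.9530…
Penalty: 16 × 1.5% × C$6,329,530.06 = C$1,519,087.21…
Final settlement = outstanding balance + penalty = C$4,536,095.9530… + C$1,519,087.21… = C$6,055,183.17

C$6,055,183.17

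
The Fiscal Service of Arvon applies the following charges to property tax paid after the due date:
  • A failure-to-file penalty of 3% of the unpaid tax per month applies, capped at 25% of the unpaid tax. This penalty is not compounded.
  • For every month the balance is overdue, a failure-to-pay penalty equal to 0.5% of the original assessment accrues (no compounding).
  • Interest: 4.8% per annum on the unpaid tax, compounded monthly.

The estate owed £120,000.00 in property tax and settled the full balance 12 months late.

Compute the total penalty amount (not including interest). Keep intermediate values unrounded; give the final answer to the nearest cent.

£37,200.00

Failure-to-file: 12 × 3% × £120,000.00 = £43,200.00, capped at 25% × £120,000.00 = £30,000.00
Failure-to-pay penalty: 12 × 0.5% × £120,000.00 = £7,200.00
Total penalty = £30,000.00 + £7,200.00 = £37,200.00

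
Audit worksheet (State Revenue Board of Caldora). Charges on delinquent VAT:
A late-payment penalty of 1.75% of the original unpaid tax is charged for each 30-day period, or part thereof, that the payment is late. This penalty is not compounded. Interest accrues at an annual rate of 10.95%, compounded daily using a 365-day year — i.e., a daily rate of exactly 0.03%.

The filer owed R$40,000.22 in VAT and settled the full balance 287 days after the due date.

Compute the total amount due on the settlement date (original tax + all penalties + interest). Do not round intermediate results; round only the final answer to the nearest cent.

Penalty periods: ⌈287/30⌉ = 10; penalty = 10 × 1.75% × R$40,000.22 = R$7,000.04…
Interest: R$40,000.22 × ((1 + 0.0003)^287 − 1) = R$40,000.22 × 0.08990124… = R$3,596.0694…
Total = R$40,000.22 + R$7,000.0385 + R$3,596.0694… = R$50,596.33

R$50,596.33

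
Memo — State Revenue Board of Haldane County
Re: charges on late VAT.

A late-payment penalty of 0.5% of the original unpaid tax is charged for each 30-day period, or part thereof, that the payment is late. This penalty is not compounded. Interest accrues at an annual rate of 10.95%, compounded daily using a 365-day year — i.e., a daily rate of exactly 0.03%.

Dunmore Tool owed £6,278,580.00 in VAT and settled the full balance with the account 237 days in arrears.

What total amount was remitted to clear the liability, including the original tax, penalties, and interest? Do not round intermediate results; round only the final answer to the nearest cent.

Penalty periods: ⌈237/30⌉ = 8; penalty = 8 × 0.5% × £6,278,580.00 = £251,143.20
Interest: £6,278,580.00 × ((1 + 0.0003)^237 − 1) = £6,278,580.00 × 0.07367714… = £462,587.8228…
Total = £6,278,580.00 + £251,143.2000 + £462,587.8228… = £6,992,311.02

£6,992,311.02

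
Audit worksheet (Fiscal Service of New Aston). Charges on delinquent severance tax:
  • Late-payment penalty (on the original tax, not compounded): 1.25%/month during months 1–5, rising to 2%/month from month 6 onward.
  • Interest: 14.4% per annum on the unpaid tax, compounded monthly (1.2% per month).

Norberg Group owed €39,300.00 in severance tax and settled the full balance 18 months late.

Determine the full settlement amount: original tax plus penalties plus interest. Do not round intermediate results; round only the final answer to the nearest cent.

Penalty, months 1–5: 5 × 1.25% × €39,300.00 = €2,456.25
Penalty, months 6–18: 13 × 2% × €39,300.00 = €10,218.00
Interest: €39,300.00 × ((1 + 0.012)^18 − 1) = €39,300.00 × 0.2395077… = €9,412.6522…
Total = €39,300.00 + €12,674.2500 + €9,412.6522… = €61,386.90

€61,386.90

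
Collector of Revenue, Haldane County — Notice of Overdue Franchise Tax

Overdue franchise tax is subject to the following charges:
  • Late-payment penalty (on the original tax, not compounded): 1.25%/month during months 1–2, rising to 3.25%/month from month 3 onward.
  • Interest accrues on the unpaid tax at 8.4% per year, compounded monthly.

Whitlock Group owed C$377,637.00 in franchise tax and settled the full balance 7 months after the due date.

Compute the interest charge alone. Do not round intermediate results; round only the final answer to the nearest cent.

Interest (8.4%/yr ÷ 12 = 0.7%/month): C$377,637.00 × ((1 + 0.007)^7 − 1) = C$18,897.3669…

C$18,897.37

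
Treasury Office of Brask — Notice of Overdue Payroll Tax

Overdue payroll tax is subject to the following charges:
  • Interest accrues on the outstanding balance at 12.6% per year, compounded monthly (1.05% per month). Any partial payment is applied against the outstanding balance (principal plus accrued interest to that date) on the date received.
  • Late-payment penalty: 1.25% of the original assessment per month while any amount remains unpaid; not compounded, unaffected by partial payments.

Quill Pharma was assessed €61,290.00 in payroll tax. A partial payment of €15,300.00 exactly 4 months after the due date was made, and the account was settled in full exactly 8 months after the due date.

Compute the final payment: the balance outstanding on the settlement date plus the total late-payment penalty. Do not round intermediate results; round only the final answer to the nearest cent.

Balance at month 4: €61,290.0000 × (1 + 0.0105)^4 = €63,905.0079…
After €15,300.00 payment: €63,905.0079… − €15,300.00 = €48,605.0079…
Balance at month 8: €48,605.0079… × (1 + 0.0105)^4 = €50,678.7961…
Penalty: 8 × 1.25% × €61,290.00 = €6,129.00
Final settlement = outstanding balance + penalty = €50,678.7961… + €6,129.00 = €56,807.80

€56,807.80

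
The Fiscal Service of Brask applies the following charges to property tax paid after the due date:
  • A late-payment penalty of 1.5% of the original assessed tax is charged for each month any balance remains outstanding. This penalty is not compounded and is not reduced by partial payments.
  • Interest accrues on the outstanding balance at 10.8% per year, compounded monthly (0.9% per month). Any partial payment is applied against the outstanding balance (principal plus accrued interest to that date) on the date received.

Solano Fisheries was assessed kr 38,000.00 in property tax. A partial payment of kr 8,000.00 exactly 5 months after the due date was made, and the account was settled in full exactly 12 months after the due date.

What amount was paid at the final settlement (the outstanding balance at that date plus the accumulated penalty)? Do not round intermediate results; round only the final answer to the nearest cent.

Balance at month 5: kr 38,000.0000 × (1 + 0.009)^5 = kr 39,741.0583…
After kr 8,000.00 payment: kr 39,741.0583… − kr 8,000.00 = kr 31,741.0583…
Balance at month 12: kr 31,741.0583… × (1 + 0.009)^7 = kr 33,795.5537…
Penalty: 12 × 1.5% × kr 38,000.00 = kr 6,840.00
Final settlement = outstanding balance + penalty = kr 33,795.5537… + kr 6,840.00 = kr 40,635.55

kr 40,635.55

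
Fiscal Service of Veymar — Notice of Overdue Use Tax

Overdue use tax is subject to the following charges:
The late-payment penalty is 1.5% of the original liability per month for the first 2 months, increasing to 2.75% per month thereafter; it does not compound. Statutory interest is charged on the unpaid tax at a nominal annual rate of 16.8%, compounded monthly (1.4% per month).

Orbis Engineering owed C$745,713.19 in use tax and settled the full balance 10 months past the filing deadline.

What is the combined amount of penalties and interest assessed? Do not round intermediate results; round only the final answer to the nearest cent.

C$297,657.00

Penalty, months 1–2: 2 × 1.5% × C$745,713.19 = C$22,371.40…
Penalty, months 3–10: 8 × 2.75% × C$745,713.19 = C$164,056.90…
Interest: C$745,713.19 × ((1 + 0.014)^10 − 1) = C$745,713.19 × 0.1491575… = C$111,228.7036…
Penalties + interest = C$186,428.2975 + C$111,228.7036… = C$297,657.00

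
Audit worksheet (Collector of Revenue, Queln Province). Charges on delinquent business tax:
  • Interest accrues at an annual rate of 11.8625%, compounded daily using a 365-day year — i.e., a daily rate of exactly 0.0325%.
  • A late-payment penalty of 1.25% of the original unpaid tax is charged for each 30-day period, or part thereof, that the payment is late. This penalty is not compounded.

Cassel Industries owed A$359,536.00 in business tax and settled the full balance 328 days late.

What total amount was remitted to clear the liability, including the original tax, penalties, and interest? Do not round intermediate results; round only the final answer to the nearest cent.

A$449,409.18

Penalty periods: ⌈328/30⌉ = 11; penalty = 11 × 1.25% × A$359,536.00 = A$49,436.20
Interest: A$359,536.00 × ((1 + 0.000325)^328 − 1) = A$359,536.00 × 0.11246990… = A$40,436.9791…
Total = A$359,536.00 + A$49,436.2000 + A$40,436.9791… = A$449,409.18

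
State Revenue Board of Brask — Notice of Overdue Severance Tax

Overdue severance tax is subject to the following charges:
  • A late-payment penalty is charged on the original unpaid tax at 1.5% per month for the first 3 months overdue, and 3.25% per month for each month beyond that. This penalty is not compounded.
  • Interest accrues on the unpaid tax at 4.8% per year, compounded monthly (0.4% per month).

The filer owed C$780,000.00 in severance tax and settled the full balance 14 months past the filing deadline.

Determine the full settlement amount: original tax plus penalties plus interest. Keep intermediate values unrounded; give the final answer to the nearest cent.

C$1,138,784.05

Penalty, months 1–3: 3 × 1.5% × C$780,000.00 = C$35,100.00
Penalty, months 4–14: 11 × 3.25% × C$780,000.00 = C$278,850.00
Interest: C$780,000.00 × ((1 + 0.004)^14 − 1) = C$780,000.00 × 0.0574796… = C$44,834.0524…
Total = C$780,000.00 + C$313,950.0000 + C$44,834.0524… = C$1,138,784.05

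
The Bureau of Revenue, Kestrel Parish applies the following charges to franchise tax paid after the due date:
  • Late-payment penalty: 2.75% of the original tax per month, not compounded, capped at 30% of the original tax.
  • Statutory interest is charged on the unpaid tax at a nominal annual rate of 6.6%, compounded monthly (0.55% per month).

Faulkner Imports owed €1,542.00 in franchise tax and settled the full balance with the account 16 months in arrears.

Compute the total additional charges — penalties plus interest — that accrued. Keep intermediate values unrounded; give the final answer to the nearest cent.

Penalty (uncapped): 16 × 2.75% × €1,542.00 = €678.48; cap = 30% × €1,542.00 = €462.60 → penalty = €462.60
Interest: €1,542.00 × ((1 + 0.0055)^16 − 1) = €1,542.00 × 0.0917249… = €141.4397…
Penalties + interest = €462.6000 + €141.4397… = €604.04

€604.04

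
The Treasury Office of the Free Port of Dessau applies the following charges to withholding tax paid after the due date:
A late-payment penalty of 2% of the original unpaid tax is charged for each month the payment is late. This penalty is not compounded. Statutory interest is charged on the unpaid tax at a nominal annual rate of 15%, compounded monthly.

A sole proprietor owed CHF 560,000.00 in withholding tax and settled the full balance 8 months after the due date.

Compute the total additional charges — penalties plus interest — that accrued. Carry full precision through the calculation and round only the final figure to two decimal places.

CHF 148,112.22

Late-payment penalty: 8 × 2% × CHF 560,000.00 = CHF 89,600.00
Interest (15%/yr ÷ 12 = 1.25%/month): CHF 560,000.00 × ((1 + 0.0125)^8 − 1) = CHF 58,512.2167…
Penalties + interest = CHF 89,600.0000 + CHF 58,512.2167… = CHF 148,112.22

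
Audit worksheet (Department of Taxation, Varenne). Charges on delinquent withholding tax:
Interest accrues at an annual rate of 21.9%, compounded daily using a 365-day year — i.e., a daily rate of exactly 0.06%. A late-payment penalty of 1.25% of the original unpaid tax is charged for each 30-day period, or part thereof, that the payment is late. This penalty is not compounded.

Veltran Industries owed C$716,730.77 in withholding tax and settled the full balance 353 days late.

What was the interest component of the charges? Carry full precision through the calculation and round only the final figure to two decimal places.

C$169,021.02

Interest: C$716,730.77 × ((1 + 0.0006)^353 − 1) = C$716,730.77 × 0.23582218… = C$169,021.0162…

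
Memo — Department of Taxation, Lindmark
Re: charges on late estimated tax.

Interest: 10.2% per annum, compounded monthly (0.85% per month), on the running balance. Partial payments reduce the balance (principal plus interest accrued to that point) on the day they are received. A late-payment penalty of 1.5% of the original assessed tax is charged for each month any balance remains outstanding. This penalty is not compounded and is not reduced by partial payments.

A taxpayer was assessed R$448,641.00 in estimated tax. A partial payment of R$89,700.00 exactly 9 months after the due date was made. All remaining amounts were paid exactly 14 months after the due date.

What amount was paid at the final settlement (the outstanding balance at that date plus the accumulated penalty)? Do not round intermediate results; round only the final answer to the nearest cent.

R$505,718.65

Balance at month 9: R$448,641.0000 × (1 + 0.0085)^9 = R$484,152.3932…
After R$89,700.00 payment: R$484,152.3932… − R$89,700.00 = R$394,452.3932…
Balance at month 14: R$394,452.3932… × (1 + 0.0085)^5 = R$411,504.0445…
Penalty: 14 × 1.5% × R$448,641.00 = R$94,214.61
Final settlement = outstanding balance + penalty = R$411,504.0445… + R$94,214.61 = R$505,718.65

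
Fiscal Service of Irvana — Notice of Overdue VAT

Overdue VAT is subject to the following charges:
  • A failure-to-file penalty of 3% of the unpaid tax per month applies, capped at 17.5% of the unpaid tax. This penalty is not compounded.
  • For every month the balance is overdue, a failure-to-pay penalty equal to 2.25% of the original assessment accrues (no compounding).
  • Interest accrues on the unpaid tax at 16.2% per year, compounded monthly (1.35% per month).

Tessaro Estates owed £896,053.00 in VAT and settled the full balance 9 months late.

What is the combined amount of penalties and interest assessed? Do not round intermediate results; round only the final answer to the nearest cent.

£453,198.44

Failure-to-file: 9 × 3% × £896,053.00 = £241,934.31, capped at 17.5% × £896,053.00 = £156,809.28…
Failure-to-pay penalty = 2.25% × £896,053.00 × 9 mo = £181,450.73…
Interest: £896,053.00 × ((1 + 0.0135)^9 − 1) = £896,053.00 × 0.1282719… = £114,938.4330…
Penalties + interest = £338,260.0075 + £114,938.4330… = £453,198.44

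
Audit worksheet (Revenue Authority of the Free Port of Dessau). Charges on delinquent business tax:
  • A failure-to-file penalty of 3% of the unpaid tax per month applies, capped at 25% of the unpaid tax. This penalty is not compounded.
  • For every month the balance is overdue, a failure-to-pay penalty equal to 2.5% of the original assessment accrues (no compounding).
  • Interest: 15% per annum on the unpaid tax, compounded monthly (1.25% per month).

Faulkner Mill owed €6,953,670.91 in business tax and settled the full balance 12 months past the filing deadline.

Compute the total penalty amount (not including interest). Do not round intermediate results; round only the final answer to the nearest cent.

€3,824,519.00

Failure-to-file: 12 × 3% × €6,953,670.91 = €2,503,321.53…, capped at 25% × €6,953,670.91 = €1,738,417.73…
Failure-to-pay penalty: 12 × 2.5% × €6,953,670.91 = €2,086,101.27…
Total penalty = €1,738,417.73… + €2,086,101.27… = €3,824,519.00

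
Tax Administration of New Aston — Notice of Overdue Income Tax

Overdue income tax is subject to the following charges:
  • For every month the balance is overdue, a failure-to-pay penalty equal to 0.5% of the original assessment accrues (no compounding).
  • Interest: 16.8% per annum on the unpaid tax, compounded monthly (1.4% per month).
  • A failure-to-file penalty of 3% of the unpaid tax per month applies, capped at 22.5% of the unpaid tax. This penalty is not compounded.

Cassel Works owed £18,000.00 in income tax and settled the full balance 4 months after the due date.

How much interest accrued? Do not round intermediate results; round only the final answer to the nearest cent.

Interest: £18,000.00 × ((1 + 0.014)^4 − 1) = £18,000.00 × 0.0571870… = £1,029.3663…

£1,029.37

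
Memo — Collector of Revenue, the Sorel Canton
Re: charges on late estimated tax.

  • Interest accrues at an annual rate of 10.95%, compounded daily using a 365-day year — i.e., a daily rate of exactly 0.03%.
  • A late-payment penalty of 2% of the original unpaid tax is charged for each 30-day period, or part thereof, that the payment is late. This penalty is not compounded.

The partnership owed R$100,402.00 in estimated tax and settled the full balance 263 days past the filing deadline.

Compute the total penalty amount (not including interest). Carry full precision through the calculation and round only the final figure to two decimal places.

Penalty periods: ⌈263/30⌉ = 9; penalty = 9 × 2% × R$100,402.00 = R$18,072.36

R$18,072.36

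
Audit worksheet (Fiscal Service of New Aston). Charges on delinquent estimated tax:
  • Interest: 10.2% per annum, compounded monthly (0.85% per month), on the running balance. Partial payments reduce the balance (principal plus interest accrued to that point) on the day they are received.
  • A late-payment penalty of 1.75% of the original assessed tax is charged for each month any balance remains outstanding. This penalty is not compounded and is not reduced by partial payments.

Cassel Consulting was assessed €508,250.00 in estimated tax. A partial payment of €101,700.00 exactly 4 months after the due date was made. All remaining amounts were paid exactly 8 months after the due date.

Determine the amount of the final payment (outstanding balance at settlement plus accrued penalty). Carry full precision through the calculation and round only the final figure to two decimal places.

€509,809.72

Balance at month 4: €508,250.0000 × (1 + 0.0085)^4 = €525,752.0775…
After €101,700.00 payment: €525,752.0775… − €101,700.00 = €424,052.0775…
Balance at month 8: €424,052.0775… × (1 + 0.0085)^4 = €438,654.7187…
Penalty: 8 × 1.75% × €508,250.00 = €71,155.00
Final settlement = outstanding balance + penalty = €438,654.7187… + €71,155.00 = €509,809.72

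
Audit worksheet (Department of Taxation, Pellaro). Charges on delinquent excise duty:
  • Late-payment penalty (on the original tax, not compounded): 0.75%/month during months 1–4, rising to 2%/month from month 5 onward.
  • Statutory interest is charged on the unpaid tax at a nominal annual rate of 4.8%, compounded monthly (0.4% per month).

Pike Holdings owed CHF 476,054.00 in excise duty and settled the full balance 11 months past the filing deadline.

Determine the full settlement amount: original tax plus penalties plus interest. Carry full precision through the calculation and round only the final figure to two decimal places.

Penalty, months 1–4: 4 × 0.75% × CHF 476,054.00 = CHF 14,281.62
Penalty, months 5–11: 7 × 2% × CHF 476,054.00 = CHF 66,647.56
Interest: CHF 476,054.00 × ((1 + 0.004)^11 − 1) = CHF 476,054.00 × 0.0448906… = CHF 21,370.3711…
Total = CHF 476,054.00 + CHF 80,929.1800 + CHF 21,370.3711… = CHF 578,353.55

CHF 578,353.55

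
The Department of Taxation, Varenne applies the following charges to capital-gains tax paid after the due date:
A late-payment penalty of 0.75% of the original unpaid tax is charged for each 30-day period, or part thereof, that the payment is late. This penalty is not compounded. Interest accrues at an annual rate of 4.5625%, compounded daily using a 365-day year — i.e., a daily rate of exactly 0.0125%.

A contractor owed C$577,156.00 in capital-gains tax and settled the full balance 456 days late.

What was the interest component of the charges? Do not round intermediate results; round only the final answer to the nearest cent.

Interest: C$577,156.00 × ((1 + 0.000125)^456 − 1) = C$577,156.00 × 0.05865204… = C$33,851.3764…

C$33,851.38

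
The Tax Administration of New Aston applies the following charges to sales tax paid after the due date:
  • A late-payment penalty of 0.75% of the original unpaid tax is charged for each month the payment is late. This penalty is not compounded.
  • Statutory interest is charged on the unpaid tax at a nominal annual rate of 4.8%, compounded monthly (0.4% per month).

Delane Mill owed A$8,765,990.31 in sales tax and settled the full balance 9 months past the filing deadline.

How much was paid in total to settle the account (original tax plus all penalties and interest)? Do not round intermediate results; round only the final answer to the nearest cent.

Late-payment penalty = 0.75% × A$8,765,990.31 × 9 mo = A$591,704.35…
Interest: A$8,765,990.31 × ((1 + 0.004)^9 − 1) = A$8,765,990.31 × 0.0365814… = A$320,672.2714…
Total = A$8,765,990.31 + A$591,704.3459… + A$320,672.2714… = A$9,678,366.93

A$9,678,366.93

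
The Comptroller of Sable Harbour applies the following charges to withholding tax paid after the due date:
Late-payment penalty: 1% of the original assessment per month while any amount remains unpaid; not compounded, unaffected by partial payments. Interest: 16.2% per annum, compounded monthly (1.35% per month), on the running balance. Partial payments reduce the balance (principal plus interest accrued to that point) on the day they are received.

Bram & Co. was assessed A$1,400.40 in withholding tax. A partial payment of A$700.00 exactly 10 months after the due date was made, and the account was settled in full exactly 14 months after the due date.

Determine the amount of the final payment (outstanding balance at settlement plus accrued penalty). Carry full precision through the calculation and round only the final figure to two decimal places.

Balance at month 10: A$1,400.4000 × (1 + 0.0135)^10 = A$1,601.3624…
After A$700.00 payment: A$1,601.3624… − A$700.00 = A$901.3624…
Balance at month 14: A$901.3624… × (1 + 0.0135)^4 = A$951.0305…
Penalty: 14 × 1% × A$1,400.40 = A$196.06…
Final settlement = outstanding balance + penalty = A$951.0305… + A$196.06… = A$1,147.09

A$1,147.09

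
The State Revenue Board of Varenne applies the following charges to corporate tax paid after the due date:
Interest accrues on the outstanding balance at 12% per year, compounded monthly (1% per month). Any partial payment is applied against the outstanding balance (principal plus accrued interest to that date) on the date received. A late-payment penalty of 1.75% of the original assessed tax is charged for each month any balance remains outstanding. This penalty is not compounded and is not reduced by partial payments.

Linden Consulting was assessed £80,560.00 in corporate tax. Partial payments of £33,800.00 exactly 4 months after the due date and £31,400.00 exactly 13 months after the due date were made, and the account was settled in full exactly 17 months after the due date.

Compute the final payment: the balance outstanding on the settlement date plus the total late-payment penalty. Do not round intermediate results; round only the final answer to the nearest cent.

Balance at month 4: £80,560.0000 × (1 + 0.01)^4 = £83,831.0590…
After £33,800.00 payment: £83,831.0590… − £33,800.00 = £50,031.0590…
Balance at month 13: £50,031.0590… × (1 + 0.01)^9 = £54,718.2325…
After £31,400.00 payment: £54,718.2325… − £31,400.00 = £23,318.2325…
Balance at month 17: £23,318.2325… × (1 + 0.01)^4 = £24,265.0462…
Penalty: 17 × 1.75% × £80,560.00 = £23,966.60
Final settlement = outstanding balance + penalty = £24,265.0462… + £23,966.60 = £48,231.65

£48,231.65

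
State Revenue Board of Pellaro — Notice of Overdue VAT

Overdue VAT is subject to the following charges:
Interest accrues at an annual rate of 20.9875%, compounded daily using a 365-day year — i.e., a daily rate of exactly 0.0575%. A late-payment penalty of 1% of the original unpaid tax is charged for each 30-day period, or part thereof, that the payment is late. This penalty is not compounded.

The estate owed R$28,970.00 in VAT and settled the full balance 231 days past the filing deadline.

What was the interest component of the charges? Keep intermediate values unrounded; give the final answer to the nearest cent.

R$4,113.93

Interest: R$28,970.00 × ((1 + 0.000575)^231 − 1) = R$28,970.00 × 0.14200653… = R$4,113.9291…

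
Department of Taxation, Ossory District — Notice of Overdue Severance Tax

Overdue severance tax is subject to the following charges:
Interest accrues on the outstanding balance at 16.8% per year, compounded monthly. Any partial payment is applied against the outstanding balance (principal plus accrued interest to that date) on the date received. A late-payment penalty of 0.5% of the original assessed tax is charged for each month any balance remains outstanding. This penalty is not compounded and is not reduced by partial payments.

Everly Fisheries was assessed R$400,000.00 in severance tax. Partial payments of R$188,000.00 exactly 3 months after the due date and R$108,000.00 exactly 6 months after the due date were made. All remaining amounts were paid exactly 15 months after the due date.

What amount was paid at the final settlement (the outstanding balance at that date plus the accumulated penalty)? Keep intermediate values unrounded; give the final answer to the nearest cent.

R$178,224.46

Monthly rate = 16.8% ÷ 12 = 1.4%
Balance at month 3: R$400,000.0000 × (1 + 0.014)^3 = R$417,036.2976
After R$188,000.00 payment: R$417,036.2976 − R$188,000.00 = R$229,036.2976
Balance at month 6: R$229,036.2976 × (1 + 0.014)^3 = R$238,791.1239…
After R$108,000.00 payment: R$238,791.1239… − R$108,000.00 = R$130,791.1239…
Balance at month 15: R$130,791.1239… × (1 + 0.014)^9 = R$148,224.4566…
Penalty: 15 × 0.5% × R$400,000.00 = R$30,000.00
Final settlement = outstanding balance + penalty = R$148,224.4566… + R$30,000.00 = R$178,224.46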